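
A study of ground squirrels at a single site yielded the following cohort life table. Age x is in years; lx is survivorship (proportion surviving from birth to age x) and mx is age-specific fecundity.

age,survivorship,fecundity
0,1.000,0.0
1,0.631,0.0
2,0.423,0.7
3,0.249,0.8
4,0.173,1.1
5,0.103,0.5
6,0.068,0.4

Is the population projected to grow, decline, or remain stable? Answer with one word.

declining

R0 = Σ lx·mx = 0 + 0 + 0.2961 + 0.1992 + 0.1903 + 0.0515 + 0.0272 = 0.7643
R0 < 1, so the population is declining.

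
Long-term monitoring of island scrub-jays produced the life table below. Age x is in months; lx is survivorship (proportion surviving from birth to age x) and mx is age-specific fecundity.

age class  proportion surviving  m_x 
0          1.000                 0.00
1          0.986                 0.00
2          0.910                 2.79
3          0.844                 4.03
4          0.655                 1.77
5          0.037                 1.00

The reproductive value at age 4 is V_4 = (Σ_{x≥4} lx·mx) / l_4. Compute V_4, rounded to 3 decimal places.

1.826

lx·mx for x ≥ 4: 1.15935, 0.037 → sum = 1.19635
V_4 = 1.19635 / l_4 = 1.19635 / 0.655 = 1.826489… → 1.826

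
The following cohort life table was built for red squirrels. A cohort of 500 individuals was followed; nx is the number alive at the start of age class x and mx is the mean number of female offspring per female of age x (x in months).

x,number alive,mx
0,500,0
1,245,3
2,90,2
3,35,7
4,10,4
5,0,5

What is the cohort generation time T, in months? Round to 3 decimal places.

lx = nx/n0 = nx/500: 1, 0.49, 0.18, 0.07, 0.02, 0
lx·mx: 0, 1.47, 0.36, 0.49, 0.08, 0 → R0 = 2.4
x·lx·mx: 0, 1.47, 0.72, 1.47, 0.32, 0 → Σ = 3.98
T = 3.98 / 2.4 = 1.658333… → 1.658

1.658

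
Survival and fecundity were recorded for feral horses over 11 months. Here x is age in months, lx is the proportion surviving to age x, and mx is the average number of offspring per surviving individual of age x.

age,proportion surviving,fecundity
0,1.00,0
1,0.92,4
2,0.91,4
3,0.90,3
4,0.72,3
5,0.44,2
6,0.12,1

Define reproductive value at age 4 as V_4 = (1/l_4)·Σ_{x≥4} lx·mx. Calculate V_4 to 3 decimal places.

lx·mx for x ≥ 4: 2.16, 0.88, 0.12 → sum = 3.16
V_4 = 3.16 / l_4 = 3.16 / 0.72 = 4.388889… → 4.389

4.389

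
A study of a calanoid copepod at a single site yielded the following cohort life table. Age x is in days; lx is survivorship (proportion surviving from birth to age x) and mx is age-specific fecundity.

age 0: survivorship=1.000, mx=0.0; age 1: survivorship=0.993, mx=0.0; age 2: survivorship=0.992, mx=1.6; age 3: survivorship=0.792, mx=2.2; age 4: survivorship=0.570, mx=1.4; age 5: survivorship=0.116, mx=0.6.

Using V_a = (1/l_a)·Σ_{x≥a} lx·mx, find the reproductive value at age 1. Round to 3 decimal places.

lx·mx for x ≥ 1: 0, 1.5872, 1.7424, 0.798, 0.0696 → sum = 4.1972
V_1 = 4.1972 / l_1 = 4.1972 / 0.993 = 4.226788… → 4.227

4.227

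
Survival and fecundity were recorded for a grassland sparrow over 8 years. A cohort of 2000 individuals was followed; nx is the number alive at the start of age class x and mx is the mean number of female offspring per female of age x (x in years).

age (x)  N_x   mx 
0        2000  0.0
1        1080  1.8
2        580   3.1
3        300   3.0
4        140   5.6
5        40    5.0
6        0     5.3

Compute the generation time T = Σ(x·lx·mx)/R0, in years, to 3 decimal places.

2.200

lx = nx/n0 = nx/2000: 1, 0.54, 0.29, 0.15, 0.07, 0.02, 0
lx·mx: 0, 0.972, 0.899, 0.45, 0.392, 0.1, 0 → R0 = 2.813
x·lx·mx: 0, 0.972, 1.798, 1.35, 1.568, 0.5, 0 → Σ = 6.188
T = 6.188 / 2.813 = 2.199787… → 2.200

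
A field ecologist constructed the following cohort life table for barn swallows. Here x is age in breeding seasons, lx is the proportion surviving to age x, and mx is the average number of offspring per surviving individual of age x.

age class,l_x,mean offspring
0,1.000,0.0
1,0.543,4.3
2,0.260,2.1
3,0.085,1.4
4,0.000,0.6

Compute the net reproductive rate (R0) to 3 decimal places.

lx·mx by age: 0, 2.3349, 0.546, 0.119, 0
R0 = Σ lx·mx = 2.9999 → 3.000

3.000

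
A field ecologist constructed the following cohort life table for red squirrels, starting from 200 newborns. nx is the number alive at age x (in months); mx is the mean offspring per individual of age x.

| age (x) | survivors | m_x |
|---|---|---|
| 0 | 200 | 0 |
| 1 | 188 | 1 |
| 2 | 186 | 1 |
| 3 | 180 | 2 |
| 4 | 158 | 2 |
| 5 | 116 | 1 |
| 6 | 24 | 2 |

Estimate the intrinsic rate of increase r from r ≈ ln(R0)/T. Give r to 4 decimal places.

0.5804

lx = nx/n0 = nx/200: 1, 0.94, 0.93, 0.9, 0.79, 0.58, 0.12
R0 = Σ lx·mx = 0 + 0.94 + 0.93 + 1.8 + 1.58 + 0.58 + 0.24 = 6.07
Σ x·lx·mx = 18.86; T = 18.86/6.07 = 3.10708…
r ≈ ln(R0)/T = ln(6.07)/3.10708… = 0.580402… → 0.5804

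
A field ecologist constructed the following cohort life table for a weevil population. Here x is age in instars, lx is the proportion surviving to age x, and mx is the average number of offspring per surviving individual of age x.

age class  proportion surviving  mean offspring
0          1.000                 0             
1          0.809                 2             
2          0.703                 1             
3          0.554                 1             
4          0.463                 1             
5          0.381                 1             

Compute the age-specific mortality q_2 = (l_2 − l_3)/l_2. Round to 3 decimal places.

q_2 = (l_2 − l_3) / l_2 = (0.703 − 0.554) / 0.703
     = 0.149 / 0.703 = 0.211949… → 0.212

0.212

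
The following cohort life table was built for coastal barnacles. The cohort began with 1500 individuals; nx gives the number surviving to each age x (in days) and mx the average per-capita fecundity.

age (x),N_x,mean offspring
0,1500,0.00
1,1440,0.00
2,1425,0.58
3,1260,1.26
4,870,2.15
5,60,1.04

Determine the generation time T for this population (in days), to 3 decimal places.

lx = nx/n0 = nx/1500: 1, 0.96, 0.95, 0.84, 0.58, 0.04
lx·mx: 0, 0, 0.551, 1.0584, 1.247, 0.0416 → R0 = 2.898
x·lx·mx: 0, 0, 1.102, 3.1752, 4.988, 0.208 → Σ = 9.4732
T = 9.4732 / 2.898 = 3.268875… → 3.269

3.269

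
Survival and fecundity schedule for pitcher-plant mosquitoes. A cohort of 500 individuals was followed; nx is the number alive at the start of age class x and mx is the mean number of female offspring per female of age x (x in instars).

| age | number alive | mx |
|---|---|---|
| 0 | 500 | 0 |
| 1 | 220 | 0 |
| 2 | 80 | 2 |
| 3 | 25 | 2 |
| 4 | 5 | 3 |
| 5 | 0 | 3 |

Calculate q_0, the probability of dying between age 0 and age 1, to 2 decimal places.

lx = nx/n0 = nx/500: 1, 0.44, 0.16, 0.05, 0.01, 0
q_0 = (l_0 − l_1) / l_0 = (1 − 0.44) / 1
     = 0.56 / 1 = 0.56 → 0.56

0.56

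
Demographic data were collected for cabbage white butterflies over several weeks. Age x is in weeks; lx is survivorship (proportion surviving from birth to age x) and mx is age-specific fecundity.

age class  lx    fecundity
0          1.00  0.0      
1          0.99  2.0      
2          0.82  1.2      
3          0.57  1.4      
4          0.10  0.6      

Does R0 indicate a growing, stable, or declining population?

growing

R0 = Σ lx·mx = 0 + 1.98 + 0.984 + 0.798 + 0.06 = 3.822
R0 > 1, so the population is growing.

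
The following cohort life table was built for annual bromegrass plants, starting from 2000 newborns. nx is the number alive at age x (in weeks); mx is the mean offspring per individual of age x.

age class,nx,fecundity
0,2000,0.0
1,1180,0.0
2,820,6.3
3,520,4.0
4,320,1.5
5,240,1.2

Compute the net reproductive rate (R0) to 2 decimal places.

4.01

lx = nx/n0 = nx/2000: 1, 0.59, 0.41, 0.26, 0.16, 0.12
lx·mx by age: 0, 0, 2.583, 1.04, 0.24, 0.144
R0 = Σ lx·mx = 4.007 → 4.01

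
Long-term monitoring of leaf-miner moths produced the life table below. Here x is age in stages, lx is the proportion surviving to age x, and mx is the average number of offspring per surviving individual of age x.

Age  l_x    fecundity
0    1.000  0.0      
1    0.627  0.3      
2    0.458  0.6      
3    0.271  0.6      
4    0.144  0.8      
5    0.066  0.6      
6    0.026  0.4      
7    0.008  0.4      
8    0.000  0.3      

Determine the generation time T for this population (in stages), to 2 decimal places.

2.48

lx·mx: 0, 0.1881, 0.2748, 0.1626, 0.1152, 0.0396, 0.0104, 0.0032, 0 → R0 = 0.7939
x·lx·mx: 0, 0.1881, 0.5496, 0.4878, 0.4608, 0.198, 0.0624, 0.0224, 0 → Σ = 1.9691
T = 1.9691 / 0.7939 = 2.480287… → 2.48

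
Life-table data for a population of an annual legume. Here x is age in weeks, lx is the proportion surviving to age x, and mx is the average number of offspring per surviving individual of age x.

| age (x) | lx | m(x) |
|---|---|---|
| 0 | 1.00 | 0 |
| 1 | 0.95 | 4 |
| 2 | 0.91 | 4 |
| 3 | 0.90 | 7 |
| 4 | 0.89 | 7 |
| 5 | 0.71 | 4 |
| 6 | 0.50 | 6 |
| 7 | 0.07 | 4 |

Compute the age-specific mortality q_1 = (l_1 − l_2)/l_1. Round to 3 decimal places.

q_1 = (l_1 − l_2) / l_1 = (0.95 − 0.91) / 0.95
     = 0.04 / 0.95 = 0.042105… → 0.042

0.042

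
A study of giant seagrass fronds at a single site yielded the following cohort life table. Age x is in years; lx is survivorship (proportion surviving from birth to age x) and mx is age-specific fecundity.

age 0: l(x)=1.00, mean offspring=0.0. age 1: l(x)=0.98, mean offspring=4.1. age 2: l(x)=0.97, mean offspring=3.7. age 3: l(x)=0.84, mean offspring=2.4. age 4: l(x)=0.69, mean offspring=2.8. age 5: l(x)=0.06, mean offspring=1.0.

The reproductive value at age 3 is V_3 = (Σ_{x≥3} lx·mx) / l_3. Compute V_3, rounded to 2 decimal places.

lx·mx for x ≥ 3: 2.016, 1.932, 0.06 → sum = 4.008
V_3 = 4.008 / l_3 = 4.008 / 0.84 = 4.771429… → 4.77

4.77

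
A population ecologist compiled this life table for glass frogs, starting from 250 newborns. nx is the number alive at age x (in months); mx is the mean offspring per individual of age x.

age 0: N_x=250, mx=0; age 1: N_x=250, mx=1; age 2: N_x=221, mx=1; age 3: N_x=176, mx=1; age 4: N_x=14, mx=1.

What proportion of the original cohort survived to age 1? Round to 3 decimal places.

1.000

l_1 = n_1/n_0 = 250/250 = 1 → 1.000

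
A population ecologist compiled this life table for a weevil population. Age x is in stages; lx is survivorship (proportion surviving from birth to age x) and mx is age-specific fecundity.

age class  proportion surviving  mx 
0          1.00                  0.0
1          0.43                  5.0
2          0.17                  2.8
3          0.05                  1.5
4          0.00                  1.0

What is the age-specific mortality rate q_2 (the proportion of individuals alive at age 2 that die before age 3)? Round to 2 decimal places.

0.71

q_2 = (l_2 − l_3) / l_2 = (0.17 − 0.05) / 0.17
     = 0.12 / 0.17 = 0.705882… → 0.71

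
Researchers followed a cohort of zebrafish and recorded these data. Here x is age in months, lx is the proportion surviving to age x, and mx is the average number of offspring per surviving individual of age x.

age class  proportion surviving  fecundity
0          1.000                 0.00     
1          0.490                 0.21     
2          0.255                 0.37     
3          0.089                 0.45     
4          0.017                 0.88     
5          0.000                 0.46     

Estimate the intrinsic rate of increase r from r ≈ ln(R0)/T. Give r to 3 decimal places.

R0 = Σ lx·mx = 0 + 0.1029 + 0.09435 + 0.04005 + 0.01496 + 0 = 0.25226
Σ x·lx·mx = 0.47159; T = 0.47159/0.25226 = 1.86946…
r ≈ ln(R0)/T = ln(0.25226)/1.86946… = -0.73673… → -0.737

-0.737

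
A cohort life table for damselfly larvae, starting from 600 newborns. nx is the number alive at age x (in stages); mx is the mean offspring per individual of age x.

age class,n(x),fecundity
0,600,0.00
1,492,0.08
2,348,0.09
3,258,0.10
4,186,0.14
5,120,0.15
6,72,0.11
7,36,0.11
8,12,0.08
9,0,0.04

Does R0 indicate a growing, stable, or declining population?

lx = nx/n0 = nx/600: 1, 0.82, 0.58, 0.43, 0.31, 0.2, 0.12, 0.06, 0.02, 0
R0 = Σ lx·mx = 0 + 0.0656 + 0.0522 + 0.043 + 0.0434 + 0.03 + 0.0132 + 0.0066 + 0.0016 + 0 = 0.2556
R0 < 1, so the population is declining.

declining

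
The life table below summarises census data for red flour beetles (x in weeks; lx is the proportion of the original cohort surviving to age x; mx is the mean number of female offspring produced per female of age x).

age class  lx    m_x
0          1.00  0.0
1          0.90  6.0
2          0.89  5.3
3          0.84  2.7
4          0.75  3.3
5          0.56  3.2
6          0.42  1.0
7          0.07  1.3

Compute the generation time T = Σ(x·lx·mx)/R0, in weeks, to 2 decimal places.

lx·mx: 0, 5.4, 4.717, 2.268, 2.475, 1.792, 0.42, 0.091 → R0 = 17.163
x·lx·mx: 0, 5.4, 9.434, 6.804, 9.9, 8.96, 2.52, 0.637 → Σ = 43.655
T = 43.655 / 17.163 = 2.543553… → 2.54

2.54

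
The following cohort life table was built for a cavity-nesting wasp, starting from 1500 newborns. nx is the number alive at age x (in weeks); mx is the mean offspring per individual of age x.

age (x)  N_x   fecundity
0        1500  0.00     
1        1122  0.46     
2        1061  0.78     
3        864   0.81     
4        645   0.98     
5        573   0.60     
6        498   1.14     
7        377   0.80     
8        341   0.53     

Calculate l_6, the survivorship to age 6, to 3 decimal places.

0.332

l_6 = n_6/n_0 = 498/1500 = 0.332 → 0.332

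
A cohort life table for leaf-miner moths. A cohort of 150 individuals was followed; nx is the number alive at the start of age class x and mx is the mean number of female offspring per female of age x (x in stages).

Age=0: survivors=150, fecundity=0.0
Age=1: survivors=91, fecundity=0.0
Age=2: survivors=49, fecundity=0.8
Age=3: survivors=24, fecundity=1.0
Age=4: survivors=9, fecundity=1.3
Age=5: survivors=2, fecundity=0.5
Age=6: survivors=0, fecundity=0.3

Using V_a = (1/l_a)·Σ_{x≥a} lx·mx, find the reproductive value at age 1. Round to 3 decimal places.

lx = nx/n0 = nx/150: 1, 0.60667…, 0.32667…, 0.16, 0.06, 0.01333…, 0
lx·mx for x ≥ 1: 0, 0.261333…, 0.16, 0.078, 0.006667…, 0 → sum = 0.506…
V_1 = 0.506… / l_1 = 0.506… / 0.606667… = 0.834066… → 0.834

0.834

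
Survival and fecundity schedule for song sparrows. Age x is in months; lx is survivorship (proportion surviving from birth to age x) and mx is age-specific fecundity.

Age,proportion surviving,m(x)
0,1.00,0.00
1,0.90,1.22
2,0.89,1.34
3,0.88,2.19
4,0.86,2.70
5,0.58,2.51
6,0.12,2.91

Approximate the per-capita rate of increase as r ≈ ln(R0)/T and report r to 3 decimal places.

0.634

R0 = Σ lx·mx = 0 + 1.098 + 1.1926 + 1.9272 + 2.322 + 1.4558 + 0.3492 = 8.3448
Σ x·lx·mx = 27.927; T = 27.927/8.3448 = 3.34664…
r ≈ ln(R0)/T = ln(8.3448)/3.34664… = 0.63396… → 0.634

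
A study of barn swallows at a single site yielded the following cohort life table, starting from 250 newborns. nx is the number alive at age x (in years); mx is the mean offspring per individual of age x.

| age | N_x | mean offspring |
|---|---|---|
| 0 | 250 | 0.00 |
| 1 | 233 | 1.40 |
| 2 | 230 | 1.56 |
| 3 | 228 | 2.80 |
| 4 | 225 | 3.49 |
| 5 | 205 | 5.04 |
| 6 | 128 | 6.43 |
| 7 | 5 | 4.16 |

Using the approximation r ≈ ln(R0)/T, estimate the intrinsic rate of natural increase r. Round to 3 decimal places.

0.675

lx = nx/n0 = nx/250: 1, 0.932, 0.92, 0.912, 0.9, 0.82, 0.512, 0.02
R0 = Σ lx·mx = 0 + 1.3048 + 1.4352 + 2.5536 + 3.141 + 4.1328 + 3.29216 + 0.0832 = 15.94276
Σ x·lx·mx = 65.39936; T = 65.39936/15.94276 = 4.10214…
r ≈ ln(R0)/T = ln(15.94276)/4.10214… = 0.67502… → 0.675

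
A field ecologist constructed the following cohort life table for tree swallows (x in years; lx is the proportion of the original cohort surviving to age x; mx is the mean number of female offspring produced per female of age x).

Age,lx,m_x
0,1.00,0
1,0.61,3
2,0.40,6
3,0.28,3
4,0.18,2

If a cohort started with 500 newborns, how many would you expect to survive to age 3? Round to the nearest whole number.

Expected survivors = N0 · l_3 = 500 × 0.28 = 140 → 140

140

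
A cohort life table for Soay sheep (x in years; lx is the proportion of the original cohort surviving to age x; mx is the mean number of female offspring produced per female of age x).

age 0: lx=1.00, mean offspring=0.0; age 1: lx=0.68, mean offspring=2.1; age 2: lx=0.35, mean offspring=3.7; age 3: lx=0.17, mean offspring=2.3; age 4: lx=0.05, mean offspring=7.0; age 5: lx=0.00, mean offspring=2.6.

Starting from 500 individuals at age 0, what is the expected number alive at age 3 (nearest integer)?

Expected survivors = N0 · l_3 = 500 × 0.17 = 85 → 85

85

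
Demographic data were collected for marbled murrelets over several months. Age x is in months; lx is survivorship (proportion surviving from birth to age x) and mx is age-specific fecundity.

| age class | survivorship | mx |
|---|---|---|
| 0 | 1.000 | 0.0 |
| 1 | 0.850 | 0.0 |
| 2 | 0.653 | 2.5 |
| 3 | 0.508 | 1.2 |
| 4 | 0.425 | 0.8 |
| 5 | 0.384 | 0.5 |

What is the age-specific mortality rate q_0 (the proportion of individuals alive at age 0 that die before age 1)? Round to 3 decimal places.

0.150

q_0 = (l_0 − l_1) / l_0 = (1 − 0.85) / 1
     = 0.15 / 1 = 0.15 → 0.150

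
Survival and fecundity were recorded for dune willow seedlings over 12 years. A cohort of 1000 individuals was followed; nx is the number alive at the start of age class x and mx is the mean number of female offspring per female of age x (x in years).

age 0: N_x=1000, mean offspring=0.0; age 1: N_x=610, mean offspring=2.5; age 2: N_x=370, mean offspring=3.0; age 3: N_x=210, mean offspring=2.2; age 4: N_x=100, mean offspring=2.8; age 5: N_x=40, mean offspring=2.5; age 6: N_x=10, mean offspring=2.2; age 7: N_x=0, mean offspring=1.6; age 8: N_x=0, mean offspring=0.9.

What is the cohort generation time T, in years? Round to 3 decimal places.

lx = nx/n0 = nx/1000: 1, 0.61, 0.37, 0.21, 0.1, 0.04, 0.01, 0, 0
lx·mx: 0, 1.525, 1.11, 0.462, 0.28, 0.1, 0.022, 0, 0 → R0 = 3.499
x·lx·mx: 0, 1.525, 2.22, 1.386, 1.12, 0.5, 0.132, 0, 0 → Σ = 6.883
T = 6.883 / 3.499 = 1.967133… → 1.967

1.967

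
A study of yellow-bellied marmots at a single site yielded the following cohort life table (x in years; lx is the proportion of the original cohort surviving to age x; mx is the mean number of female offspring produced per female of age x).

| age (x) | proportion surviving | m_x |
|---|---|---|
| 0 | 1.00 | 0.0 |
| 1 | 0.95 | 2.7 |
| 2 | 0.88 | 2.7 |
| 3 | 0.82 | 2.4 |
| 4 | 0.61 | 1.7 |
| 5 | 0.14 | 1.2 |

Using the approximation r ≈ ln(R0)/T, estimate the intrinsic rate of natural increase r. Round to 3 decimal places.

R0 = Σ lx·mx = 0 + 2.565 + 2.376 + 1.968 + 1.037 + 0.168 = 8.114
Σ x·lx·mx = 18.209; T = 18.209/8.114 = 2.24415…
r ≈ ln(R0)/T = ln(8.114)/2.24415… = 0.93291… → 0.933

0.933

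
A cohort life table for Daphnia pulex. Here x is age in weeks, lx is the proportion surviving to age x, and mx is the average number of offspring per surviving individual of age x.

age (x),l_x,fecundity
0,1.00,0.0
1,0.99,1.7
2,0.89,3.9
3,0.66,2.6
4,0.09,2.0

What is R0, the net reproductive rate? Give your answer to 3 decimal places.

7.050

lx·mx by age: 0, 1.683, 3.471, 1.716, 0.18
R0 = Σ lx·mx = 7.05 → 7.050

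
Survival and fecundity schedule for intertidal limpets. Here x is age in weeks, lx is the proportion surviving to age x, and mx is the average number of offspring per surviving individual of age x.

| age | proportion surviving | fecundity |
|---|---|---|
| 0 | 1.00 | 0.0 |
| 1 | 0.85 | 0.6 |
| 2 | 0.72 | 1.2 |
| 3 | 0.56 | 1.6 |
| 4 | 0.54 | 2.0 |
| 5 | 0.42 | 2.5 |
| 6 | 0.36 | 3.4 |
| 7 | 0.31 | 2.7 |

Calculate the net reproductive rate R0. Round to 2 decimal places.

lx·mx by age: 0, 0.51, 0.864, 0.896, 1.08, 1.05, 1.224, 0.837
R0 = Σ lx·mx = 6.461 → 6.46

6.46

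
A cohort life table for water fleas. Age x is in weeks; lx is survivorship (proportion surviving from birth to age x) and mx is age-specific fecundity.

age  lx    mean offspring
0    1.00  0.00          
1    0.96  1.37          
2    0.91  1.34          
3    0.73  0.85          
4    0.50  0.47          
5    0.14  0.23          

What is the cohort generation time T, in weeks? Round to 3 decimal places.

1.963

lx·mx: 0, 1.3152, 1.2194, 0.6205, 0.235, 0.0322 → R0 = 3.4223
x·lx·mx: 0, 1.3152, 2.4388, 1.8615, 0.94, 0.161 → Σ = 6.7165
T = 6.7165 / 3.4223 = 1.962569… → 1.963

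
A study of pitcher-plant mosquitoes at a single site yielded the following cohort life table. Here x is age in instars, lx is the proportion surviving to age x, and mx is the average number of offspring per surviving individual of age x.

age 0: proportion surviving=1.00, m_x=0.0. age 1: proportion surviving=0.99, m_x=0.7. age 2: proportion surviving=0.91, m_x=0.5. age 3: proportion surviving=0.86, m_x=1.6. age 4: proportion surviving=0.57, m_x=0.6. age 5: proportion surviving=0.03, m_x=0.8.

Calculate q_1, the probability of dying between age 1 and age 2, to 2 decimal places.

q_1 = (l_1 − l_2) / l_1 = (0.99 − 0.91) / 0.99
     = 0.08 / 0.99 = 0.080808… → 0.08

0.08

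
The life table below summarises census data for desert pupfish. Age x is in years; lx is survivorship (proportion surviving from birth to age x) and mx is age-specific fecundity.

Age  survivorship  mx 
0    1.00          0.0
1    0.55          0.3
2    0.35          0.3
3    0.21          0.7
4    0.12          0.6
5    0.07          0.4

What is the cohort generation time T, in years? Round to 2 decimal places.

lx·mx: 0, 0.165, 0.105, 0.147, 0.072, 0.028 → R0 = 0.517
x·lx·mx: 0, 0.165, 0.21, 0.441, 0.288, 0.14 → Σ = 1.244
T = 1.244 / 0.517 = 2.40619… → 2.41

2.41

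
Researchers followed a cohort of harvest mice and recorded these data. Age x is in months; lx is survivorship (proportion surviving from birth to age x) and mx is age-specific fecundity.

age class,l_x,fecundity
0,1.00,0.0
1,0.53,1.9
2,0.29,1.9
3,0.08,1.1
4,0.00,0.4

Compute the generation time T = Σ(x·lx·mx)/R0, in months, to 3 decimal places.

lx·mx: 0, 1.007, 0.551, 0.088, 0 → R0 = 1.646
x·lx·mx: 0, 1.007, 1.102, 0.264, 0 → Σ = 2.373
T = 2.373 / 1.646 = 1.441677… → 1.442

1.442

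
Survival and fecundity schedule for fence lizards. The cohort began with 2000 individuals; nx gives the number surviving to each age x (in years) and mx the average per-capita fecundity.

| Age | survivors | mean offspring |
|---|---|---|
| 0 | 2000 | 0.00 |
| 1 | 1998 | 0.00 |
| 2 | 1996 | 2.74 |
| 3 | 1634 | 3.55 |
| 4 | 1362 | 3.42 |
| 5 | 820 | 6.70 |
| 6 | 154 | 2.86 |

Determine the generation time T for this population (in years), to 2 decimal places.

3.53

lx = nx/n0 = nx/2000: 1, 0.999, 0.998, 0.817, 0.681, 0.41, 0.077
lx·mx: 0, 0, 2.73452, 2.90035, 2.32902, 2.747, 0.22022 → R0 = 10.93111
x·lx·mx: 0, 0, 5.46904, 8.70105, 9.31608, 13.735, 1.32132 → Σ = 38.54249
T = 38.54249 / 10.93111 = 3.525945… → 3.53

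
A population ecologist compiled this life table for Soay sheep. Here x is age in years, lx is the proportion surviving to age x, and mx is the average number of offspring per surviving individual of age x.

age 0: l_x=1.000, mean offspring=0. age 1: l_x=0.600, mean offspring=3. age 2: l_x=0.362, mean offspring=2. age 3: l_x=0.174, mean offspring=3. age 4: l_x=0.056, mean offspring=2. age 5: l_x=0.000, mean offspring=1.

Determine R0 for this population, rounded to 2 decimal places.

lx·mx by age: 0, 1.8, 0.724, 0.522, 0.112, 0
R0 = Σ lx·mx = 3.158 → 3.16

3.16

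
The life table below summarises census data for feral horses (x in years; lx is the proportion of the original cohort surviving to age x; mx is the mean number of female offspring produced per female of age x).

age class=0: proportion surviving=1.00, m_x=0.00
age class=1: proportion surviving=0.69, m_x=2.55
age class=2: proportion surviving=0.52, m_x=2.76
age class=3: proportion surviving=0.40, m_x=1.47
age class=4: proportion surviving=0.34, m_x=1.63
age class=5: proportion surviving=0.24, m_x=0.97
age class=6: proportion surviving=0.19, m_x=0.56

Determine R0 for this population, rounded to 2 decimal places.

lx·mx by age: 0, 1.7595, 1.4352, 0.588, 0.5542, 0.2328, 0.1064
R0 = Σ lx·mx = 4.6761 → 4.68

4.68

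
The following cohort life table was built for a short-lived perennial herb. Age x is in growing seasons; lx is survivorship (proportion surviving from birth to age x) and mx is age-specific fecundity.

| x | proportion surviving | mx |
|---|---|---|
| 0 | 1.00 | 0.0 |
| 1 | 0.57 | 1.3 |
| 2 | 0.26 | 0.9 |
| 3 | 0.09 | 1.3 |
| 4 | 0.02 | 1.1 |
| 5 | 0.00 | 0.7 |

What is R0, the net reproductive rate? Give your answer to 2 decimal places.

1.11

lx·mx by age: 0, 0.741, 0.234, 0.117, 0.022, 0
R0 = Σ lx·mx = 1.114 → 1.11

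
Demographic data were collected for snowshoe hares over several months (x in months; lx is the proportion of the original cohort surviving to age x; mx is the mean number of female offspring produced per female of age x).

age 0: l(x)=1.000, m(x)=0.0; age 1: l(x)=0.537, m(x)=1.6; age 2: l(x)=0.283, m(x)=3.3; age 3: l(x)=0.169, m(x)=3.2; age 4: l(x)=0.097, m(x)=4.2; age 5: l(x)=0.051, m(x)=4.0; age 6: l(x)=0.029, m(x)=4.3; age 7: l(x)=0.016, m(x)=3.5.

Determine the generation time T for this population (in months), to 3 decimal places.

2.604

lx·mx: 0, 0.8592, 0.9339, 0.5408, 0.4074, 0.204, 0.1247, 0.056 → R0 = 3.126
x·lx·mx: 0, 0.8592, 1.8678, 1.6224, 1.6296, 1.02, 0.7482, 0.392 → Σ = 8.1392
T = 8.1392 / 3.126 = 2.603711… → 2.604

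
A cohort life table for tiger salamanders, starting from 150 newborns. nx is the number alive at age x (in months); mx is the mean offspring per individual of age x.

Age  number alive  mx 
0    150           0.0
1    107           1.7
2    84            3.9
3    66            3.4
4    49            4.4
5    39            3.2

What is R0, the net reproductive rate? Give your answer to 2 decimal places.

lx = nx/n0 = nx/150: 1, 0.71333…, 0.56, 0.44, 0.32667…, 0.26
lx·mx by age: 0, 1.212667…, 2.184, 1.496, 1.437333…, 0.832
R0 = Σ lx·mx = 7.162… → 7.16

7.16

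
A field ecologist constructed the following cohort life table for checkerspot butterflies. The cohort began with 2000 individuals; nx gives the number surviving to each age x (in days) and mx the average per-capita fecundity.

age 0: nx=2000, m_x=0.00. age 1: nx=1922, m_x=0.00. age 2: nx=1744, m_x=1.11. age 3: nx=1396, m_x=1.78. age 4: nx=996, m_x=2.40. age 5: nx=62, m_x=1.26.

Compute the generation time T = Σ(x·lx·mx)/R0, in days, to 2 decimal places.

3.09

lx = nx/n0 = nx/2000: 1, 0.961, 0.872, 0.698, 0.498, 0.031
lx·mx: 0, 0, 0.96792, 1.24244, 1.1952, 0.03906 → R0 = 3.44462
x·lx·mx: 0, 0, 1.93584, 3.72732, 4.7808, 0.1953 → Σ = 10.63926
T = 10.63926 / 3.44462 = 3.08866… → 3.09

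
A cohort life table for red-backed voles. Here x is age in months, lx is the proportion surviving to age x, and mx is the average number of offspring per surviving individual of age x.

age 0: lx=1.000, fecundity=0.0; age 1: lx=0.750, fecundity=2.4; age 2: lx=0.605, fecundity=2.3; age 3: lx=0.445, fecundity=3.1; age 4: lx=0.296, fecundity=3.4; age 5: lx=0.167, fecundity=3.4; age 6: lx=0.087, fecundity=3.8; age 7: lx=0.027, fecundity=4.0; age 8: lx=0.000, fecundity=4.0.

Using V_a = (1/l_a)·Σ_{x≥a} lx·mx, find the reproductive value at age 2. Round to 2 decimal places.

7.91

lx·mx for x ≥ 2: 1.3915, 1.3795, 1.0064, 0.5678, 0.3306, 0.108, 0 → sum = 4.7838
V_2 = 4.7838 / l_2 = 4.7838 / 0.605 = 7.907107… → 7.91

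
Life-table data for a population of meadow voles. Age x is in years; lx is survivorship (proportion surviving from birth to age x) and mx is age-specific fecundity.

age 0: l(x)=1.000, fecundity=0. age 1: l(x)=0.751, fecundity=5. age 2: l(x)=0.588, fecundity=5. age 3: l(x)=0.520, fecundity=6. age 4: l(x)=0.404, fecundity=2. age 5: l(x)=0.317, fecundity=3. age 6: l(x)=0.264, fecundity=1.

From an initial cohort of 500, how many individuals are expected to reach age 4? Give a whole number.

Expected survivors = N0 · l_4 = 500 × 0.404 = 202 → 202

202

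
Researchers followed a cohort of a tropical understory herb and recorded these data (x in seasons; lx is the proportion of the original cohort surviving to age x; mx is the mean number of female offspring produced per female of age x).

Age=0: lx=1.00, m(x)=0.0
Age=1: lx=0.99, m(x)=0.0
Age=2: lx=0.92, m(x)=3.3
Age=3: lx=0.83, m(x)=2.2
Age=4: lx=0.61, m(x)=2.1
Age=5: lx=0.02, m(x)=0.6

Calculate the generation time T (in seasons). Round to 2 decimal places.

2.72

lx·mx: 0, 0, 3.036, 1.826, 1.281, 0.012 → R0 = 6.155
x·lx·mx: 0, 0, 6.072, 5.478, 5.124, 0.06 → Σ = 16.734
T = 16.734 / 6.155 = 2.718765… → 2.72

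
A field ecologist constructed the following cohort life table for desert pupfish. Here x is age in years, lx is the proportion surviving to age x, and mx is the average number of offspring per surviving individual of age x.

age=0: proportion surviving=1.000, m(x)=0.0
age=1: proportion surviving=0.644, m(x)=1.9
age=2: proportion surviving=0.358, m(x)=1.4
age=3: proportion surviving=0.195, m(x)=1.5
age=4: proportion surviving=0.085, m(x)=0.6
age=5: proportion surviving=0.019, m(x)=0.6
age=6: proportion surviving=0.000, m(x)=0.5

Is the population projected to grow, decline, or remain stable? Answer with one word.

growing

R0 = Σ lx·mx = 0 + 1.2236 + 0.5012 + 0.2925 + 0.051 + 0.0114 + 0 = 2.0797
R0 > 1, so the population is growing.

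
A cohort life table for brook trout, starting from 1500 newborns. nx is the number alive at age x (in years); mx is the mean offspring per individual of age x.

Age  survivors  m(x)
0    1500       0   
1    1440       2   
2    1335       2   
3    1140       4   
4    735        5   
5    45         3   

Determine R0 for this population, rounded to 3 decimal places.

lx = nx/n0 = nx/1500: 1, 0.96, 0.89, 0.76, 0.49, 0.03
lx·mx by age: 0, 1.92, 1.78, 3.04, 2.45, 0.09
R0 = Σ lx·mx = 9.28 → 9.280

9.280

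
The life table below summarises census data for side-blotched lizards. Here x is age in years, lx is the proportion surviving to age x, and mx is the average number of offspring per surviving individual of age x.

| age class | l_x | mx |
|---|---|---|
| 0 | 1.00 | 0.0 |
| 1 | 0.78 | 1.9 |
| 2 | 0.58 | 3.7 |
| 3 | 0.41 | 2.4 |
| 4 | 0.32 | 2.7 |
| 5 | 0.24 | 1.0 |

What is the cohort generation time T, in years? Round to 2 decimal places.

lx·mx: 0, 1.482, 2.146, 0.984, 0.864, 0.24 → R0 = 5.716
x·lx·mx: 0, 1.482, 4.292, 2.952, 3.456, 1.2 → Σ = 13.382
T = 13.382 / 5.716 = 2.341148… → 2.34

2.34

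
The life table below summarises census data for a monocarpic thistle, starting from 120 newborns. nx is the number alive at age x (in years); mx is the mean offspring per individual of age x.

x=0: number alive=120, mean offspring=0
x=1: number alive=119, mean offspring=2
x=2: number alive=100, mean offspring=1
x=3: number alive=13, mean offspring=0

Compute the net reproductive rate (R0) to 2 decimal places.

2.82

lx = nx/n0 = nx/120: 1, 0.99167…, 0.83333…, 0.10833…
lx·mx by age: 0, 1.983333…, 0.833333…, 0
R0 = Σ lx·mx = 2.816667… → 2.82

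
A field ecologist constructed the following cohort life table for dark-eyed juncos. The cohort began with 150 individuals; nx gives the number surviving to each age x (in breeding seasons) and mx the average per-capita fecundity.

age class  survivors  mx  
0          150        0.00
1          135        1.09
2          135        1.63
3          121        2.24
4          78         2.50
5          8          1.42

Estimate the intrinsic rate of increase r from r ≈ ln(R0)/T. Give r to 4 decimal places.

lx = nx/n0 = nx/150: 1, 0.9, 0.9, 0.80667…, 0.52, 0.05333…
R0 = Σ lx·mx = 0 + 0.981 + 1.467 + 1.80693… + 1.3 + 0.07573… = 5.630667…
Σ x·lx·mx = 14.914467…; T = 14.914467…/5.630667… = 2.64879…
r ≈ ln(R0)/T = ln(5.630667…)/2.64879… = 0.652459… → 0.6525

0.6525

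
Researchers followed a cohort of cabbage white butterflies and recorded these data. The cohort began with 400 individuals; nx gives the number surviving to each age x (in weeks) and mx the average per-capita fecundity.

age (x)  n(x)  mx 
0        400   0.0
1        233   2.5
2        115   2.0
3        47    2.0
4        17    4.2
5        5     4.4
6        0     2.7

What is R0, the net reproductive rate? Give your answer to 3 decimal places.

2.500

lx = nx/n0 = nx/400: 1, 0.5825, 0.2875, 0.1175, 0.0425, 0.0125, 0
lx·mx by age: 0, 1.45625, 0.575, 0.235, 0.1785, 0.055, 0
R0 = Σ lx·mx = 2.49975 → 2.500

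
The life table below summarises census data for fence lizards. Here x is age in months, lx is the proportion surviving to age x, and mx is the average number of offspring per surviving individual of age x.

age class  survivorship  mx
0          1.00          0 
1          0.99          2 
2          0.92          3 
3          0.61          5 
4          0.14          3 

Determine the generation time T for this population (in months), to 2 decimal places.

2.23

lx·mx: 0, 1.98, 2.76, 3.05, 0.42 → R0 = 8.21
x·lx·mx: 0, 1.98, 5.52, 9.15, 1.68 → Σ = 18.33
T = 18.33 / 8.21 = 2.232643… → 2.23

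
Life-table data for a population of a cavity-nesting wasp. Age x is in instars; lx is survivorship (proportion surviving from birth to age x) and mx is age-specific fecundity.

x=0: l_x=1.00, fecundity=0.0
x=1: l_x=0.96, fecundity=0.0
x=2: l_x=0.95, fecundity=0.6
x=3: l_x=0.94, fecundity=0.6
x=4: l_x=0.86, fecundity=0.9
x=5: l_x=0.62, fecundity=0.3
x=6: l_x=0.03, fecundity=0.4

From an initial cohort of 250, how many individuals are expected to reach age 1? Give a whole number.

Expected survivors = N0 · l_1 = 250 × 0.96 = 240 → 240

240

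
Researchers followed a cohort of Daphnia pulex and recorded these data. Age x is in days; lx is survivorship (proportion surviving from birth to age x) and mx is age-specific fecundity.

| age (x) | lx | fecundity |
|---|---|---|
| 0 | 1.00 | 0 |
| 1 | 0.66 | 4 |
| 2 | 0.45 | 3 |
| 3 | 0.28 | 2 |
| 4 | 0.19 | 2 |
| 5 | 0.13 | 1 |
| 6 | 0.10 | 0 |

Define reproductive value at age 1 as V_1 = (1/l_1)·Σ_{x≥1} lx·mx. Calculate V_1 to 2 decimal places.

7.67

lx·mx for x ≥ 1: 2.64, 1.35, 0.56, 0.38, 0.13, 0 → sum = 5.06
V_1 = 5.06 / l_1 = 5.06 / 0.66 = 7.666667… → 7.67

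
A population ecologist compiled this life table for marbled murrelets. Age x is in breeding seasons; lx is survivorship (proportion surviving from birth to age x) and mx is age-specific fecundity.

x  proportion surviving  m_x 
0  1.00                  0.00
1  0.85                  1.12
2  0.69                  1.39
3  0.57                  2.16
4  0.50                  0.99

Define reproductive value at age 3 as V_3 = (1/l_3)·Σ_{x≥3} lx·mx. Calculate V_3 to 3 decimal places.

lx·mx for x ≥ 3: 1.2312, 0.495 → sum = 1.7262
V_3 = 1.7262 / l_3 = 1.7262 / 0.57 = 3.028421… → 3.028

3.028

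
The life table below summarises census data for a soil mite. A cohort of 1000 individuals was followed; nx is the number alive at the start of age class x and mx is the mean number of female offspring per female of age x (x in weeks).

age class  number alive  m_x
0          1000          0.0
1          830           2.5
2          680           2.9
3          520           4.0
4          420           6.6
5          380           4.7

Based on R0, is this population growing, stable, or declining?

lx = nx/n0 = nx/1000: 1, 0.83, 0.68, 0.52, 0.42, 0.38
R0 = Σ lx·mx = 0 + 2.075 + 1.972 + 2.08 + 2.772 + 1.786 = 10.685
R0 > 1, so the population is growing.

growing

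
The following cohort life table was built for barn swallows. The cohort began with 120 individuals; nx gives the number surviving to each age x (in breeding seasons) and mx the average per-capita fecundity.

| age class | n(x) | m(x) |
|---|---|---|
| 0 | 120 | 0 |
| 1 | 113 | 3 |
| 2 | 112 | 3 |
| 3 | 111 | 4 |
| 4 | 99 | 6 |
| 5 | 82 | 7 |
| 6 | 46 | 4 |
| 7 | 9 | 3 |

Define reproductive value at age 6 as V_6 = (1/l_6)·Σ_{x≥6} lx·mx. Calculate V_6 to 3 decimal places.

4.587

lx = nx/n0 = nx/120: 1, 0.94167…, 0.93333…, 0.925, 0.825, 0.68333…, 0.38333…, 0.075
lx·mx for x ≥ 6: 1.533333…, 0.225 → sum = 1.758333…
V_6 = 1.758333… / l_6 = 1.758333… / 0.383333… = 4.586957… → 4.587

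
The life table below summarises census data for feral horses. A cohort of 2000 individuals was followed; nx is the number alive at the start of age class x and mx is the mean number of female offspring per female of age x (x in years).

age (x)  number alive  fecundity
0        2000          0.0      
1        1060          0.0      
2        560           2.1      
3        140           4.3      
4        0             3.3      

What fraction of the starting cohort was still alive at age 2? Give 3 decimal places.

0.280

l_2 = n_2/n_0 = 560/2000 = 0.28 → 0.280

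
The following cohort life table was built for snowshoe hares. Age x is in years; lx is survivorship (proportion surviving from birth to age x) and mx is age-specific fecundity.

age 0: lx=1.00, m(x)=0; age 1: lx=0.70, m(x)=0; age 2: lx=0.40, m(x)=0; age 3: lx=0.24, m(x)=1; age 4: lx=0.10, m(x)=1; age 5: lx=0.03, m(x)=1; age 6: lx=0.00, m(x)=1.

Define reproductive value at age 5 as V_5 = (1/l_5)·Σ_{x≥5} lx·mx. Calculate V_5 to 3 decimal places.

1.000

lx·mx for x ≥ 5: 0.03, 0 → sum = 0.03
V_5 = 0.03 / l_5 = 0.03 / 0.03 = 1 → 1.000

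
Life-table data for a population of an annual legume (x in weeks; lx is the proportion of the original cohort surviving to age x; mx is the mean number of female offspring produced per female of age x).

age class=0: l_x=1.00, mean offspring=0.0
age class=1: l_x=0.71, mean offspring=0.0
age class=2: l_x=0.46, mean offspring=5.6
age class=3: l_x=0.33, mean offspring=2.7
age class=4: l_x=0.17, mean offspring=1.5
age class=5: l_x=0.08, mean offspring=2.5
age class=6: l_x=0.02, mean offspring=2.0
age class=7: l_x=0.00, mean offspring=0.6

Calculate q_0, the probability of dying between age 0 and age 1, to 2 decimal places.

0.29

q_0 = (l_0 − l_1) / l_0 = (1 − 0.71) / 1
     = 0.29 / 1 = 0.29 → 0.29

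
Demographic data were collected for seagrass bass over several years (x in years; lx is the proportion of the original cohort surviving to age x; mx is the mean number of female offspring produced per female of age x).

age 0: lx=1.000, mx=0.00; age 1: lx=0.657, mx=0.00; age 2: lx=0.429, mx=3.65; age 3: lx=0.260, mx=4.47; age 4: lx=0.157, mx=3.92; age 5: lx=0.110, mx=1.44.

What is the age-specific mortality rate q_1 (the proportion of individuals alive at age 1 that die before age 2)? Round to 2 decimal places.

0.35

q_1 = (l_1 − l_2) / l_1 = (0.657 − 0.429) / 0.657
     = 0.228 / 0.657 = 0.347032… → 0.35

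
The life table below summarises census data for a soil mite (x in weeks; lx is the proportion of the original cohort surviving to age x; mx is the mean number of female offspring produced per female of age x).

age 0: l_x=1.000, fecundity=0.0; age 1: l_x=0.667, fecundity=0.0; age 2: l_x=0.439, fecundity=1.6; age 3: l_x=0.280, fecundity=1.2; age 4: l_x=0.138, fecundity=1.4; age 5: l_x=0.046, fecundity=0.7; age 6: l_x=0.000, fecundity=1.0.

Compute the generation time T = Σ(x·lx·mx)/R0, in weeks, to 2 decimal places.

lx·mx: 0, 0, 0.7024, 0.336, 0.1932, 0.0322, 0 → R0 = 1.2638
x·lx·mx: 0, 0, 1.4048, 1.008, 0.7728, 0.161, 0 → Σ = 3.3466
T = 3.3466 / 1.2638 = 2.648046… → 2.65

2.65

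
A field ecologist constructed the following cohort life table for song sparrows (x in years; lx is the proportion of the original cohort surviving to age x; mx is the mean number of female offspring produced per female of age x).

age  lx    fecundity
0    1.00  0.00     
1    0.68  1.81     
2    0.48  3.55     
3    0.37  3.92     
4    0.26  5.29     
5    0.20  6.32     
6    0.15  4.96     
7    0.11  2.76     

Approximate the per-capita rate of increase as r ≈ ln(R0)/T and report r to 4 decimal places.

0.6152

R0 = Σ lx·mx = 0 + 1.2308 + 1.704 + 1.4504 + 1.3754 + 1.264 + 0.744 + 0.3036 = 8.0722
Σ x·lx·mx = 27.4008; T = 27.4008/8.0722 = 3.39446…
r ≈ ln(R0)/T = ln(8.0722)/3.39446… = 0.615245… → 0.6152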